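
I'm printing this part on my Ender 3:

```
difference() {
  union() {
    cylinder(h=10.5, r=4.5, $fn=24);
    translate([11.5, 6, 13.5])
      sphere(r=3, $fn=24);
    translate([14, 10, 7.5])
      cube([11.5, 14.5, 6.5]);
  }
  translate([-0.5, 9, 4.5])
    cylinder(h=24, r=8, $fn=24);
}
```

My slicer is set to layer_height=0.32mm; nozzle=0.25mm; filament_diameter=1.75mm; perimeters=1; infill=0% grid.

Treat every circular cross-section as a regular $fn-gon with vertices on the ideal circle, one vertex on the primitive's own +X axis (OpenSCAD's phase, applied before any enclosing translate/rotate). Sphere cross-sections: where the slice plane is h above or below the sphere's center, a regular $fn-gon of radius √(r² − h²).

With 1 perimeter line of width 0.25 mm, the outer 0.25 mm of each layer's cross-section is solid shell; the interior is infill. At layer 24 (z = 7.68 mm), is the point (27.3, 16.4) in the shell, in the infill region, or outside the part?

At z = 7.68 mm: the r=4.5 cylinder contributes a regular 24-gon of circumradius 4.5; the sphere at (11.5, 6) does not reach this height (|z−center|=5.820 > r=3); the 11.5×14.5 cube at (14, 10) contributes its full rectangle; Taking the union: the 2 present regions are separate (no shared area or edge), so areas and boundary lengths simply add and each stays a separate island — 2 connected regions; the r=8 cylinder at (-0.5, 9) gives a regular 24-gon of circumradius 8 (constant along its height); Subtracting the remaining from the first: starting from that combined region, the r=8 cylinder at (-0.5, 9) partially overlaps it — only the 18.90 mm² overlap (of its 198.77 mm²) is removed, clipping the outline — 2 connected regions. Overall, the cross-section has 2 separate islands. The nearest boundary edge runs (25.50, 24.50)→(25.50, 10.00); distance from the point to it = 1.80 mm. The point is not inside any of the regions above, so it lies outside the cross-section (1.80 mm from the nearest boundary).

outside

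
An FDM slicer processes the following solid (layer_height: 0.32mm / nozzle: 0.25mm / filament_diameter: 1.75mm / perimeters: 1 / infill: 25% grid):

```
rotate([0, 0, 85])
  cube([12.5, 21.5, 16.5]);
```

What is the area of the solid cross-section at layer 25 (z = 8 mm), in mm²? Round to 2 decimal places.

At z = 8 mm: the cube (footprint 12.5×21.5) is included at this height (area 268.75 mm²); (whole slice rotated 85° about Z — lengths, areas and connectivity unchanged). Overall, the cross-section is a single solid region. Net area = 268.75 mm².

268.75 mm²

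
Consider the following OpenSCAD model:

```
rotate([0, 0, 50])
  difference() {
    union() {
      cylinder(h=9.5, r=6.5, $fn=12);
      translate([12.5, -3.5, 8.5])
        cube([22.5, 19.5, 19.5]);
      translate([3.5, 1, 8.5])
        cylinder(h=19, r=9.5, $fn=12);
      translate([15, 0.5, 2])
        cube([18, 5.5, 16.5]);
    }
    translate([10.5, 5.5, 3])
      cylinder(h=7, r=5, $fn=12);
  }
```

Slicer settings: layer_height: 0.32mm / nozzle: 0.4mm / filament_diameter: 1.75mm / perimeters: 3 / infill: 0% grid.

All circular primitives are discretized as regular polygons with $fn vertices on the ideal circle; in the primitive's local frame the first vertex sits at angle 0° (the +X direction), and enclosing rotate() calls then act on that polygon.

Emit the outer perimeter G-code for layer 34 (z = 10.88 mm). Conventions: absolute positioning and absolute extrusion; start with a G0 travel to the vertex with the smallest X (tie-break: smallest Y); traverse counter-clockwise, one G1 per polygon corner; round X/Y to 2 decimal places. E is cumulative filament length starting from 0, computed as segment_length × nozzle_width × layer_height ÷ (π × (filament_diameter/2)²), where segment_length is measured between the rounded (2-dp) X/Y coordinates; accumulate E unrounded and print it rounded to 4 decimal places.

G0 X-7.87 Y4.97 Z10.88
G1 X-7.44 Y0.07 E0.2618
G1 X-4.62 Y-3.95 E0.5231
G1 X-0.17 Y-6.03 E0.7845
G1 X4.73 Y-5.60 E1.0462
G1 X8.76 Y-2.78 E1.3080
G1 X10.84 Y1.67 E1.5694
G1 X10.41 Y6.57 E1.8312
G1 X8.70 Y9.02 E1.9902
G1 X10.72 Y7.33 E2.1303
G1 X25.18 Y24.56 E3.3273
G1 X10.24 Y37.10 E4.3653
G1 X-4.22 Y19.86 E5.5628
G1 X5.84 Y11.42 E6.2616
G1 X3.13 Y12.68 E6.4206
G1 X-1.77 Y12.25 E6.6824
G1 X-5.79 Y9.43 E6.9437
G1 X-7.87 Y4.97 E7.2056

At z = 10.88 mm: the cylinder is absent (z outside [0, 9.5]); the cube at (12.5, -3.5) is present — its section is the full 22.5×19.5 rectangle; the r=9.5 cylinder at (3.5, 1) gives a regular 12-gon of circumradius 9.5 (constant along its height); the cube at (15, 0.5) (footprint 18×5.5) is included at this height; Combining (union): the regions partially overlap (shared area 99.93 mm²), so overlapping operands fuse into one piece — 1 connected region; the cylinder at (10.5, 5.5) is not intersected at this z (z outside [3, 10]); Taking the first minus the rest: none of the subtracted shapes is present at this height, so the result so far is unchanged — 1 connected region; (rotated 50° about Z; rotation is an isometry so areas/perimeters/island counts are preserved). The outline is a single polygon with 17 vertices. Extrusion per mm of travel: 0.4 × 0.32 / (π × 0.875²) = 0.053216. Accumulating E over each segment gives final E = 7.2056.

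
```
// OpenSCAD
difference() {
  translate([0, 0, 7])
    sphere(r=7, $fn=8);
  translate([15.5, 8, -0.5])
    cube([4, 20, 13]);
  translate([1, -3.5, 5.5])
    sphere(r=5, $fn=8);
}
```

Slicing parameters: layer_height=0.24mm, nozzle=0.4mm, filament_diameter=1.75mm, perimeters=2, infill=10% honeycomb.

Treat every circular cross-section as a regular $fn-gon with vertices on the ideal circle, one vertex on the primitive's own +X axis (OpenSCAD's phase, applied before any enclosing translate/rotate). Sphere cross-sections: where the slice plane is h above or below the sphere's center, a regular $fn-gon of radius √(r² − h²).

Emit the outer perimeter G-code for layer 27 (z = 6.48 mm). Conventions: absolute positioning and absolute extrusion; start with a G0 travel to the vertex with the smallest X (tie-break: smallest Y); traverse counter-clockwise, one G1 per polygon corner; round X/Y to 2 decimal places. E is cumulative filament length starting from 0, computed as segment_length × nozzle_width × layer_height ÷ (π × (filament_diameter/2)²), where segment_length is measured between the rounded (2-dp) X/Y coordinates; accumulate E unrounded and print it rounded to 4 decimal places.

At z = 6.48 mm: the r=7 sphere contributes a regular 8-gon of circumradius √(7²−0.52²) = 6.981; the 4×20 cube at (15.5, 8) contributes its full rectangle; the sphere at (1, -3.5): section is a regular 8-gon, circumradius = √(r²−h²) = √(5²−0.98²) = 4.903; After the difference (first − rest): starting from the r=7 sphere, the 4×20 cube at (15.5, 8) misses the remaining region (no effect); the r=5 sphere at (1, -3.5) partially overlaps it — only the 56.04 mm² overlap (of its 67.99 mm²) is removed, clipping the outline — 1 connected region. The outline is a single polygon with 12 vertices. Extrusion per mm of travel: 0.4 × 0.24 / (π × 0.875²) = 0.039912. Accumulating E over each segment gives final E = 1.9603.

G0 X-6.98 Y0.00 Z6.48
G1 X-4.94 Y-4.94 E0.2133
G1 X-2.97 Y-5.75 E0.2983
G1 X-3.90 Y-3.50 E0.3955
G1 X-2.47 Y-0.03 E0.5453
G1 X1.00 Y1.40 E0.6951
G1 X4.47 Y-0.03 E0.8449
G1 X5.72 Y-3.05 E0.9753
G1 X6.98 Y0.00 E1.1070
G1 X4.94 Y4.94 E1.3204
G1 X0.00 Y6.98 E1.5337
G1 X-4.94 Y4.94 E1.7470
G1 X-6.98 Y0.00 E1.9603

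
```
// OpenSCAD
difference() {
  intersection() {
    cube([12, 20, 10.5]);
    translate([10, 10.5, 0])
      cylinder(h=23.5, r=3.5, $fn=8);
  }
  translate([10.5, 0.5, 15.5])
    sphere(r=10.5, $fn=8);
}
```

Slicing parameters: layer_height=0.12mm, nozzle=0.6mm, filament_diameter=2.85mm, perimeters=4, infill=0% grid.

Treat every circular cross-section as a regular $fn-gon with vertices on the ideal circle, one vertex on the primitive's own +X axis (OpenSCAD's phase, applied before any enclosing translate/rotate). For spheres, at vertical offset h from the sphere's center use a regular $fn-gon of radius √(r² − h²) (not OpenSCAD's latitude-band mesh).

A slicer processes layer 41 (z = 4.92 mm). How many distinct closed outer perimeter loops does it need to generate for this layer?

1

At z = 4.92 mm: the 12×20 cube contributes its full rectangle; the cylinder at (10, 10.5): section is a regular 8-gon, circumradius r=3.5; Keeping only the common overlap: the r=3.5 cylinder at (10, 10.5) partially overlaps the 12×20 cube; clipping to the common part keeps 29.67 mm² — 1 connected region; the sphere at (10.5, 0.5) is absent (|z−center|=10.580 > r=10.5); Taking the first minus the rest: none of the subtracted shapes is present at this height, so the result so far is unchanged — 1 connected region. The result has 1 disconnected region.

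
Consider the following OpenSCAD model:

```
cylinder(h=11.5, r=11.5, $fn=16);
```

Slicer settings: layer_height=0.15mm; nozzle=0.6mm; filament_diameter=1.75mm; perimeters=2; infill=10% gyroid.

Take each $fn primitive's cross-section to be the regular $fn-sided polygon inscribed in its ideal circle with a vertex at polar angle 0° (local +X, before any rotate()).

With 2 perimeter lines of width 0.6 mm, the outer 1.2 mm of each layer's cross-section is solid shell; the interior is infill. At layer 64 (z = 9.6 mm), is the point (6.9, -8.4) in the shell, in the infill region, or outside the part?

shell

At z = 9.6 mm: the cylinder: section is a regular 16-gon, circumradius r=11.5. Overall, the cross-section is a single solid region. The nearest boundary edge runs (4.40, -10.62)→(8.13, -8.13); distance from the point to it = 0.46 mm. The point is inside the cross-section, 0.46 mm from the nearest boundary — within the 1.2 mm shell band (2 × 0.6).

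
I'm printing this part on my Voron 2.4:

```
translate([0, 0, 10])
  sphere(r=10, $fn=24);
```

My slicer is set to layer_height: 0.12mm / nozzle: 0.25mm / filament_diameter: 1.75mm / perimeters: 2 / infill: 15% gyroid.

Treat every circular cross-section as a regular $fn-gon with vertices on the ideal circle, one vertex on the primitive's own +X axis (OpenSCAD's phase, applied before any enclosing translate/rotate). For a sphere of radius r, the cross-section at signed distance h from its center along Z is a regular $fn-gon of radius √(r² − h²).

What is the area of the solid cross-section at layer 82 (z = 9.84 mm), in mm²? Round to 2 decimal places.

310.50 mm²

At z = 9.84 mm: the sphere: section is a regular 24-gon, circumradius = √(r²−h²) = √(10²−0.16²) = 9.999 (area = (24/2)·9.999²·sin(360°/24) = 310.50 mm²). Overall, the cross-section is a single solid region. Net area = 310.50 mm².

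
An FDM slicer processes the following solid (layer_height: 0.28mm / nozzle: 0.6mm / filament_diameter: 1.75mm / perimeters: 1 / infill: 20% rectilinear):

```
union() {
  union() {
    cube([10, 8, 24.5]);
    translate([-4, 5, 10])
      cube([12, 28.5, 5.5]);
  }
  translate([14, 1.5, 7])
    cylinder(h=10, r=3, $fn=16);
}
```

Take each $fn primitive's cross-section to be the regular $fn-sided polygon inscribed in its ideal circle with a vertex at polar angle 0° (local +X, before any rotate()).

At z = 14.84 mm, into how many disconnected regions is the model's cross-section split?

At z = 14.84 mm: the cube (footprint 10×8) is included at this height; the cube at (-4, 5) (footprint 12×28.5) is included at this height; Taking the union: the regions partially overlap (shared area 24.00 mm²), so overlapping operands fuse into one piece — 1 connected region; the r=3 cylinder at (14, 1.5) gives a regular 16-gon of circumradius 3 (constant along its height); Combining (union): the 2 present regions are separate (no shared area or edge), so areas and boundary lengths simply add and each stays a separate island — 2 connected regions. The result has 2 disconnected regions.

2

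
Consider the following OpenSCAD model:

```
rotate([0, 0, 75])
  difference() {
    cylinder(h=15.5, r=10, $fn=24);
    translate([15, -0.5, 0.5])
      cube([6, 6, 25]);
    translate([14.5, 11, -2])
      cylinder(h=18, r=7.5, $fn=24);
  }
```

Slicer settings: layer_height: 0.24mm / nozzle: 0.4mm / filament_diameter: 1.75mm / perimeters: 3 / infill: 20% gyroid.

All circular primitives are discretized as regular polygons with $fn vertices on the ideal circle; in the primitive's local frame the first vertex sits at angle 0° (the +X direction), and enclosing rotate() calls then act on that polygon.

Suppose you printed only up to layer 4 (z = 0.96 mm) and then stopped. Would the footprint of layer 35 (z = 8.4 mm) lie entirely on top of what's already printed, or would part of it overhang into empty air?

Compare the two slices. At z = 0.96: the cylinder: section is a regular 24-gon, circumradius r=10 (area = (24/2)·10.000²·sin(360°/24) = 310.58 mm²); the 6×6 cube at (15, -0.5) contributes its full rectangle (area 36.00 mm²); the cylinder at (14.5, 11): section is a regular 24-gon, circumradius r=7.5 (area = (24/2)·7.500²·sin(360°/24) = 174.70 mm²); After the difference (first − rest): starting from the r=10 cylinder (310.58 mm²), the 6×6 cube at (15, -0.5) misses the remaining region (no effect); the r=7.5 cylinder at (14.5, 11) misses the remaining region (no effect) — area = 310.58 mm²; (rotated 75° about Z; rotation is an isometry so areas/perimeters/island counts are preserved). At z = 8.4: the r=10 cylinder gives a regular 24-gon of circumradius 10 (constant along its height) (area = (24/2)·10.000²·sin(360°/24) = 310.58 mm²); the cube at (15, -0.5) (footprint 6×6) is included at this height (area 36.00 mm²); the r=7.5 cylinder at (14.5, 11) gives a regular 24-gon of circumradius 7.5 (constant along its height) (area = (24/2)·7.500²·sin(360°/24) = 174.70 mm²); After the difference (first − rest): starting from the r=10 cylinder (310.58 mm²), the 6×6 cube at (15, -0.5) misses the remaining region (no effect); the r=7.5 cylinder at (14.5, 11) misses the remaining region (no effect) — area = 310.58 mm²; (whole slice rotated 75° about Z — lengths, areas and connectivity unchanged). Checking containment: the cross-section at z = 8.4 is a subset of the cross-section at z = 0.96.

entirely on top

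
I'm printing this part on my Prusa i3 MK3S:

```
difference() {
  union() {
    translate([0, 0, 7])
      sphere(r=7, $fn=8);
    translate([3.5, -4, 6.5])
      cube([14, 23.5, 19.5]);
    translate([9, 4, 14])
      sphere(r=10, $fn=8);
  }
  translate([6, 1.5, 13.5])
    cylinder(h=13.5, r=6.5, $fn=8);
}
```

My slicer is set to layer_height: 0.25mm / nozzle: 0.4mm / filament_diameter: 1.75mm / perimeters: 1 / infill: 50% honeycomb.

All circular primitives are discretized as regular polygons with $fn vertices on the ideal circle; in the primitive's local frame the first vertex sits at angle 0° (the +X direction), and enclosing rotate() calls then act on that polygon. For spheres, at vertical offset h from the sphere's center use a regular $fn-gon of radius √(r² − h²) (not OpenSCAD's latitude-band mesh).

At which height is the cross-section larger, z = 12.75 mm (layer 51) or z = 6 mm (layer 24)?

layer 51 (z = 12.75 mm)

Layer 51 (z = 12.75): the r=7 sphere slices to a regular 8-gon of circumradius 3.992 (√(r²−h²) with h=5.75 from center) (area = (8/2)·3.992²·sin(360°/8) = 45.08 mm²); the 14×23.5 cube at (3.5, -4) contributes its full rectangle (area 329.00 mm²); the sphere at (9, 4): section is a regular 8-gon, circumradius = √(r²−h²) = √(10²−1.25²) = 9.922 (area = (8/2)·9.922²·sin(360°/8) = 278.42 mm²); Combining (union): the regions partially overlap — summed areas 652.50 mm² minus the doubly-counted overlap 239.54 mm² gives 412.96 mm² — area = 412.96 mm²; the cylinder at (6, 1.5) is not intersected at this z (z outside [13.5, 27]); Taking the first minus the rest: none of the subtracted shapes is present at this height, so the result so far is unchanged — area = 412.96 mm². So its area = 412.96 mm². Layer 24 (z = 6): the r=7 sphere slices to a regular 8-gon of circumradius 6.928 (√(r²−h²) with h=1 from center) (area = (8/2)·6.928²·sin(360°/8) = 135.76 mm²); the cube at (3.5, -4) is absent (z outside [6.5, 26]); the r=10 sphere at (9, 4) slices to a regular 8-gon of circumradius 6.000 (√(r²−h²) with h=8 from center) (area = (8/2)·6.000²·sin(360°/8) = 101.82 mm²); Merging all regions: the regions partially overlap — summed areas 237.59 mm² minus the doubly-counted overlap 12.49 mm² gives 225.10 mm² — area = 225.10 mm²; the cylinder at (6, 1.5) is not intersected at this z (z outside [13.5, 27]); Taking the first minus the rest: none of the subtracted shapes is present at this height, so the result so far is unchanged — area = 225.10 mm². So its area = 225.10 mm². Layer 51 is larger (412.96 vs 225.10 mm²).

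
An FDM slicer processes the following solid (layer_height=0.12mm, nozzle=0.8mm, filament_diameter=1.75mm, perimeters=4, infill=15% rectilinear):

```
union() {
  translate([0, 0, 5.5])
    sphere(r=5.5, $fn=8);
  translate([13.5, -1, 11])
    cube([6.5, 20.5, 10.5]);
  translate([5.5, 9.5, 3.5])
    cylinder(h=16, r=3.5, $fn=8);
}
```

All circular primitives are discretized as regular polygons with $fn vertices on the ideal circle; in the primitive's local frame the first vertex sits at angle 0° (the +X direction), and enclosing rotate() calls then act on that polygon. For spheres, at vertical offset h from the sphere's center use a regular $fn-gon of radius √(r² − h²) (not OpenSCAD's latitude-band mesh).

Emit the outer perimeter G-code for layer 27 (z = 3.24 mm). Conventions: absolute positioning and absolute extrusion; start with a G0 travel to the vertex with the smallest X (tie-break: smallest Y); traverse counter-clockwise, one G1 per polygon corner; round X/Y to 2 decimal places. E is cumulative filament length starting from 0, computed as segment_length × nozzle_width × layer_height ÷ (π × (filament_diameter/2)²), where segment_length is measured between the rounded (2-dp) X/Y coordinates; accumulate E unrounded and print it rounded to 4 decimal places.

At z = 3.24 mm: the r=5.5 sphere contributes a regular 8-gon of circumradius √(5.5²−2.26²) = 5.014; the cube at (13.5, -1) is absent (z outside [11, 21.5]); the cylinder at (5.5, 9.5) is absent (z outside [3.5, 19.5]); Merging all regions: only the r=5.5 sphere is present, so the union is just that shape — 1 connected region. The outline is a single polygon with 8 vertices. Extrusion per mm of travel: 0.8 × 0.12 / (π × 0.875²) = 0.039912. Accumulating E over each segment gives final E = 1.2256.

G0 X-5.01 Y0.00 Z3.24
G1 X-3.55 Y-3.55 E0.1532
G1 X0.00 Y-5.01 E0.3064
G1 X3.55 Y-3.55 E0.4596
G1 X5.01 Y0.00 E0.6128
G1 X3.55 Y3.55 E0.7660
G1 X0.00 Y5.01 E0.9192
G1 X-3.55 Y3.55 E1.0724
G1 X-5.01 Y0.00 E1.2256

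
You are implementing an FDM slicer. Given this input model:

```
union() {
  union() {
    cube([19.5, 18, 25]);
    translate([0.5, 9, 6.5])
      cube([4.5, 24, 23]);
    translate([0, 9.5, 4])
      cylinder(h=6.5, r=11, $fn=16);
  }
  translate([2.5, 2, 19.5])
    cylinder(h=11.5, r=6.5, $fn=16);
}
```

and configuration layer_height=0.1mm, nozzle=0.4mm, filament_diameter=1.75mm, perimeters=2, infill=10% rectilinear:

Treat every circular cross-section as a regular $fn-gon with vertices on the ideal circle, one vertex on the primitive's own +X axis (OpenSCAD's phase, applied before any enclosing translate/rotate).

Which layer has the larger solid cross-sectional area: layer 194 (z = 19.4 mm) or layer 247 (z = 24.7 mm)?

layer 247 (z = 24.7 mm)

Layer 194 (z = 19.4): the 19.5×18 cube contributes its full rectangle (area 351.00 mm²); the cube at (0.5, 9) is present — its section is the full 4.5×24 rectangle (area 108.00 mm²); the cylinder at (0, 9.5) is absent (z outside [4, 10.5]); Taking the union: the regions partially overlap — summed areas 459.00 mm² minus the doubly-counted overlap 40.50 mm² gives 418.50 mm² — area = 418.50 mm²; the cylinder at (2.5, 2) is absent (z outside [19.5, 31]); Taking the union: only the result so far is present, so the union is just that shape — area = 418.50 mm². So its area = 418.50 mm². Layer 247 (z = 24.7): the 19.5×18 cube contributes its full rectangle (area 351.00 mm²); the cube at (0.5, 9) is present — its section is the full 4.5×24 rectangle (area 108.00 mm²); the cylinder at (0, 9.5) is not intersected at this z (z outside [4, 10.5]); Taking the union: the regions partially overlap — summed areas 459.00 mm² minus the doubly-counted overlap 40.50 mm² gives 418.50 mm² — area = 418.50 mm²; the r=6.5 cylinder at (2.5, 2) contributes a regular 16-gon of circumradius 6.5 (area = (16/2)·6.500²·sin(360°/16) = 129.35 mm²); Taking the union: the regions partially overlap — summed areas 547.85 mm² minus the doubly-counted overlap 65.57 mm² gives 482.28 mm² — area = 482.28 mm². So its area = 482.28 mm². Layer 247 is larger (482.28 vs 418.50 mm²).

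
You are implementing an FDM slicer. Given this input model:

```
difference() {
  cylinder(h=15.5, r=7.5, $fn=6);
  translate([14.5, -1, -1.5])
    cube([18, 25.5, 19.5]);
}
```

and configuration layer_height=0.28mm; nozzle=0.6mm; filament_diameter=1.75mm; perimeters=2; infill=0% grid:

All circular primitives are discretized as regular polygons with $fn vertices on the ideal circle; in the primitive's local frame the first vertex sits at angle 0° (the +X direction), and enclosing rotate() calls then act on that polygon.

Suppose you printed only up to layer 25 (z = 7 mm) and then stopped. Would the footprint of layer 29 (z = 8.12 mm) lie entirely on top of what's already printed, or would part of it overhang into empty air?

Compare the two slices. At z = 7: the r=7.5 cylinder contributes a regular 6-gon of circumradius 7.5 (area = (6/2)·7.500²·sin(360°/6) = 146.14 mm²); the cube at (14.5, -1) (footprint 18×25.5) is included at this height (area 459.00 mm²); Taking the first minus the rest: starting from the r=7.5 cylinder (146.14 mm²), the 18×25.5 cube at (14.5, -1) misses the remaining region (no effect) — area = 146.14 mm². At z = 8.12: the r=7.5 cylinder contributes a regular 6-gon of circumradius 7.5 (area = (6/2)·7.500²·sin(360°/6) = 146.14 mm²); the 18×25.5 cube at (14.5, -1) contributes its full rectangle (area 459.00 mm²); Taking the first minus the rest: starting from the r=7.5 cylinder (146.14 mm²), the 18×25.5 cube at (14.5, -1) misses the remaining region (no effect) — area = 146.14 mm². Checking containment: the cross-section at z = 8.12 is a subset of the cross-section at z = 7.

entirely on top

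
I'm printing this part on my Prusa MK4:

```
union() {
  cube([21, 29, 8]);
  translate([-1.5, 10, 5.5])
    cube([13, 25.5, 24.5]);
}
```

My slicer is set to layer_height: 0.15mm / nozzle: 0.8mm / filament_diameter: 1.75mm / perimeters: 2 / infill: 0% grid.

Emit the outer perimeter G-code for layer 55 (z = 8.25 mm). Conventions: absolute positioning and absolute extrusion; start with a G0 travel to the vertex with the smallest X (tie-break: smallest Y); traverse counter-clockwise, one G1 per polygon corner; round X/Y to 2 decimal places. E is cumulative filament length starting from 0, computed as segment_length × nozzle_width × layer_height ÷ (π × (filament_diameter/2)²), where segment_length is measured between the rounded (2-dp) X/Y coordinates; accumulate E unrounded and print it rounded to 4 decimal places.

At z = 8.25 mm: the cube is not intersected at this z (z outside [0, 8]); the 13×25.5 cube at (-1.5, 10) contributes its full rectangle; Merging all regions: only the 13×25.5 cube at (-1.5, 10) is present, so the union is just that shape — 1 connected region. The outline is a single polygon with 4 vertices. Extrusion per mm of travel: 0.8 × 0.15 / (π × 0.875²) = 0.049890. Accumulating E over each segment gives final E = 3.8415.

G0 X-1.50 Y10.00 Z8.25
G1 X11.50 Y10.00 E0.6486
G1 X11.50 Y35.50 E1.9208
G1 X-1.50 Y35.50 E2.5693
G1 X-1.50 Y10.00 E3.8415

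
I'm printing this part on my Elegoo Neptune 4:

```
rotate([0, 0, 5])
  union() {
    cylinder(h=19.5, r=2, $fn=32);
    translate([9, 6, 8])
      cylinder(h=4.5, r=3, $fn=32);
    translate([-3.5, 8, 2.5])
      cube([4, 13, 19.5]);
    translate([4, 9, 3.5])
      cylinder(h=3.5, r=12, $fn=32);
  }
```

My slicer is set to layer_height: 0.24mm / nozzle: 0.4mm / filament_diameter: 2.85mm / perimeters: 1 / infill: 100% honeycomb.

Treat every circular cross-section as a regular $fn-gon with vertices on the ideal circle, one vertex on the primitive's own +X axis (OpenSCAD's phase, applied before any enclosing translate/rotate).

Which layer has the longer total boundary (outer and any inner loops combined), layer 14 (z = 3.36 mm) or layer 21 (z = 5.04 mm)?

layer 21 (z = 5.04 mm)

Layer 14 (z = 3.36): the r=2 cylinder contributes a regular 32-gon of circumradius 2 (perimeter = 2·32·2.000·sin(180°/32) = 12.55 mm); the cylinder at (9, 6) is not intersected at this z (z outside [8, 12.5]); the cube at (-3.5, 8) (footprint 4×13) is included at this height (perimeter 34.00 mm); the cylinder at (4, 9) is absent (z outside [3.5, 7]); Combining (union): the 2 present regions are separate (no shared area or edge), so areas and boundary lengths simply add and each stays a separate island — boundary = 46.55 mm; (whole slice rotated 5° about Z — lengths, areas and connectivity unchanged). So its perimeter = 46.55 mm. Layer 21 (z = 5.04): the r=2 cylinder gives a regular 32-gon of circumradius 2 (constant along its height) (perimeter = 2·32·2.000·sin(180°/32) = 12.55 mm); the cylinder at (9, 6) is not intersected at this z (z outside [8, 12.5]); the cube at (-3.5, 8) (footprint 4×13) is included at this height (perimeter 34.00 mm); the r=12 cylinder at (4, 9) contributes a regular 32-gon of circumradius 12 (perimeter = 2·32·12.000·sin(180°/32) = 75.28 mm); Combining (union): the regions partially overlap (shared area 58.65 mm²), so the edge portions inside another operand are dropped and the merged outline is re-measured after clipping — boundary = 77.99 mm; (rotated 5° about Z; rotation is an isometry so areas/perimeters/island counts are preserved). So its perimeter = 77.99 mm. Layer 21 is larger (77.99 vs 46.55 mm).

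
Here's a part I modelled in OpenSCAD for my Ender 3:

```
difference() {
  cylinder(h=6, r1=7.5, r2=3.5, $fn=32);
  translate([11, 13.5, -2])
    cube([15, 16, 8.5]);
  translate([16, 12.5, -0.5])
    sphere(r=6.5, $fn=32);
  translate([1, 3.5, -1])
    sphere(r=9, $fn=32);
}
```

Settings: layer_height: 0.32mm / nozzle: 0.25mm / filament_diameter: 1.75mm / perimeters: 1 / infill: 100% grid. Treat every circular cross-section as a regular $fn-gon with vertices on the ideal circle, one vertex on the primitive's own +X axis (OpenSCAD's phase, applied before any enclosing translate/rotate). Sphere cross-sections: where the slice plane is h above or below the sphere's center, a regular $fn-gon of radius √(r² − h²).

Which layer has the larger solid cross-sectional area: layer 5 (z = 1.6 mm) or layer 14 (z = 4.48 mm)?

layer 5 (z = 1.6 mm)

Layer 5 (z = 1.6): the cone contributes a regular 32-gon of circumradius 6.433 (interpolated between r1=7.5 and r2=3.5 at t=0.267) (area = (32/2)·6.433²·sin(360°/32) = 129.19 mm²); the cube at (11, 13.5) is present — its section is the full 15×16 rectangle (area 240.00 mm²); the r=6.5 sphere at (16, 12.5) slices to a regular 32-gon of circumradius 6.151 (√(r²−h²) with h=2.1 from center) (area = (32/2)·6.151²·sin(360°/32) = 118.12 mm²); the r=9 sphere at (1, 3.5) slices to a regular 32-gon of circumradius 8.616 (√(r²−h²) with h=2.6 from center) (area = (32/2)·8.616²·sin(360°/32) = 231.74 mm²); Subtracting the remaining from the first: starting from the cone (129.19 mm²), the 15×16 cube at (11, 13.5) misses the remaining region (no effect); the r=6.5 sphere at (16, 12.5) misses the remaining region (no effect); the r=9 sphere at (1, 3.5) partially overlaps it — only the 116.06 mm² overlap (of its 231.74 mm²) is removed, clipping the outline — area = 13.13 mm². So its area = 13.13 mm². Layer 14 (z = 4.48): the cone contributes a regular 32-gon of circumradius 4.513 (interpolated between r1=7.5 and r2=3.5 at t=0.747) (area = (32/2)·4.513²·sin(360°/32) = 63.58 mm²); the cube at (11, 13.5) is present — its section is the full 15×16 rectangle (area 240.00 mm²); the r=6.5 sphere at (16, 12.5) contributes a regular 32-gon of circumradius √(6.5²−4.98²) = 4.177 (area = (32/2)·4.177²·sin(360°/32) = 54.47 mm²); the sphere at (1, 3.5): section is a regular 32-gon, circumradius = √(r²−h²) = √(9²−5.48²) = 7.139 (area = (32/2)·7.139²·sin(360°/32) = 159.10 mm²); Subtracting the remaining from the first: starting from the cone (63.58 mm²), the 15×16 cube at (11, 13.5) misses the remaining region (no effect); the r=6.5 sphere at (16, 12.5) misses the remaining region (no effect); the r=9 sphere at (1, 3.5) partially overlaps it — only the 57.80 mm² overlap (of its 159.10 mm²) is removed, clipping the outline — area = 5.78 mm². So its area = 5.78 mm². Layer 5 is larger (13.13 vs 5.78 mm²).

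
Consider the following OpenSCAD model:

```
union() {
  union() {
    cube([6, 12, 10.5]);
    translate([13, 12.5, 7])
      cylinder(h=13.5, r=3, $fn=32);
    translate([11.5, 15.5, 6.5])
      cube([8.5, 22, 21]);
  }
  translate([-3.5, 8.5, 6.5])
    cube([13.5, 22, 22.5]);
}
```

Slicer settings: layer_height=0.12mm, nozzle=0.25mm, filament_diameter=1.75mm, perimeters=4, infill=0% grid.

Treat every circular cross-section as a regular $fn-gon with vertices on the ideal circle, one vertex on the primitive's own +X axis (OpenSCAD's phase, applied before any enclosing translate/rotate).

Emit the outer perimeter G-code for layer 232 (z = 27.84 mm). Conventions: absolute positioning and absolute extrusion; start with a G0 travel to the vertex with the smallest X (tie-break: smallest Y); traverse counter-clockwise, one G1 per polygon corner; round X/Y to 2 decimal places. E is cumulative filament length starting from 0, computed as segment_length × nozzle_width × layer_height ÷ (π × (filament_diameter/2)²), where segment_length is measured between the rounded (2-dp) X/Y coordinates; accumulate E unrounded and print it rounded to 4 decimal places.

At z = 27.84 mm: the cube is absent (z outside [0, 10.5]); the cylinder at (13, 12.5) does not reach this height (z outside [7, 20.5]); the cube at (11.5, 15.5) is not intersected at this z (z outside [6.5, 27.5]); Merging all regions: nothing is present at this height; the 13.5×22 cube at (-3.5, 8.5) contributes its full rectangle; Merging all regions: only the 13.5×22 cube at (-3.5, 8.5) is present, so the union is just that shape — 1 connected region. The outline is a single polygon with 4 vertices. Extrusion per mm of travel: 0.25 × 0.12 / (π × 0.875²) = 0.012473. Accumulating E over each segment gives final E = 0.8856.

G0 X-3.50 Y8.50 Z27.84
G1 X10.00 Y8.50 E0.1684
G1 X10.00 Y30.50 E0.4428
G1 X-3.50 Y30.50 E0.6112
G1 X-3.50 Y8.50 E0.8856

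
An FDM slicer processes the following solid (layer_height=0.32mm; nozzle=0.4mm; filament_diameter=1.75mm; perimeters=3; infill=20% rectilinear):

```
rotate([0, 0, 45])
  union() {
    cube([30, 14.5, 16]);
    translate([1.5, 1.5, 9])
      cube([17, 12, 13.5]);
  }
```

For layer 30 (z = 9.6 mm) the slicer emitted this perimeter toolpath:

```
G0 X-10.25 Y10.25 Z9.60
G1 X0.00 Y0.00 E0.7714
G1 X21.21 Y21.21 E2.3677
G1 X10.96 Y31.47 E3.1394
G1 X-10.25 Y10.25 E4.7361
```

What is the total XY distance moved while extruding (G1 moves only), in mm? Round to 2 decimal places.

89.00 mm

Sum the Euclidean lengths of each G1 segment: total = 89.00 mm.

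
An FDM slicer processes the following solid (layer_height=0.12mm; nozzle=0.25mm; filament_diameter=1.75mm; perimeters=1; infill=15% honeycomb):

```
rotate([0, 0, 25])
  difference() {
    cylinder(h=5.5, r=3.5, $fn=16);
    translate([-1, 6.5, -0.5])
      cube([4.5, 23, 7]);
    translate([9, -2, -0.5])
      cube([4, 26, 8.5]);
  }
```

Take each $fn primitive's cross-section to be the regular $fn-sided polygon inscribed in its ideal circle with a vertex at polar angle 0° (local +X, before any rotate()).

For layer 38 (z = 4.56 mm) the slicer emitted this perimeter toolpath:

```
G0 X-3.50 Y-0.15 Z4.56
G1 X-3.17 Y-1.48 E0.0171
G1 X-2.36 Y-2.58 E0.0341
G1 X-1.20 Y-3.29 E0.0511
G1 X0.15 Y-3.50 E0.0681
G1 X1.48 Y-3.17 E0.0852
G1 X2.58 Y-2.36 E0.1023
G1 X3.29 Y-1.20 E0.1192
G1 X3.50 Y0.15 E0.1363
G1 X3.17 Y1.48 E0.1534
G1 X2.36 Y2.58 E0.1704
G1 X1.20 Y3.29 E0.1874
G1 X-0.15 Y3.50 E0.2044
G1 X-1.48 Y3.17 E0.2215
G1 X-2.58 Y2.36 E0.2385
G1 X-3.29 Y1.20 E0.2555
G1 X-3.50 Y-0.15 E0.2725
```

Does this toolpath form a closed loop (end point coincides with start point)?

Start point (G0): (-3.50, -0.15). End point (last G1): the path returns to the start — closed.

yes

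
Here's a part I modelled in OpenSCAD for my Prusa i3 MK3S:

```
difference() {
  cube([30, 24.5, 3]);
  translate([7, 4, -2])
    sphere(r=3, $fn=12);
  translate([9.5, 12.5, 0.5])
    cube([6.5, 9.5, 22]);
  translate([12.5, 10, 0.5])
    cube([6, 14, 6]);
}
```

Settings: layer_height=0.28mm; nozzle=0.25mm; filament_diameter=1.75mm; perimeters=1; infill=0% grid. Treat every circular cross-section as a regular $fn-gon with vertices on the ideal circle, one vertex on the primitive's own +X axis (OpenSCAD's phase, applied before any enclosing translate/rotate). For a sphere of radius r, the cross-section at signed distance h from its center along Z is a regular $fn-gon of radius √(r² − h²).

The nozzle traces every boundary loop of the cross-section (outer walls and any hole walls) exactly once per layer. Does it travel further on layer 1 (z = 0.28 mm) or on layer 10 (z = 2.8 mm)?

layer 10 (z = 2.8 mm)

Layer 1 (z = 0.28): the cube (footprint 30×24.5) is included at this height (perimeter 109.00 mm); the r=3 sphere at (7, 4) contributes a regular 12-gon of circumradius √(3²−2.28²) = 1.950 (perimeter = 2·12·1.950·sin(180°/12) = 12.11 mm); the cube at (9.5, 12.5) is absent (z outside [0.5, 22.5]); the cube at (12.5, 10) is not intersected at this z (z outside [0.5, 6.5]); Taking the first minus the rest: starting from the 30×24.5 cube, the r=3 sphere at (7, 4) lies wholly inside it (removes its full 11.40 mm² and its 12.11 mm outline becomes a hole wall) — boundary (outer + 1 inner loop) = 121.11 mm. So its perimeter = 121.11 mm. Layer 10 (z = 2.8): the cube (footprint 30×24.5) is included at this height (perimeter 109.00 mm); the sphere at (7, 4) is absent (|z−center|=4.800 > r=3); the 6.5×9.5 cube at (9.5, 12.5) contributes its full rectangle (perimeter 32.00 mm); the cube at (12.5, 10) is present — its section is the full 6×14 rectangle (perimeter 40.00 mm); Taking the first minus the rest: starting from the 30×24.5 cube, the 6.5×9.5 cube at (9.5, 12.5) lies wholly inside it (removes its full 61.75 mm² and its 32.00 mm outline becomes a hole wall); the 6×14 cube at (12.5, 10) partially overlaps it — only the 50.75 mm² overlap (of its 84.00 mm²) is removed, clipping the outline — boundary (outer + 1 inner loop) = 155.00 mm. So its perimeter = 155.00 mm. Layer 10 is larger (155.00 vs 121.11 mm).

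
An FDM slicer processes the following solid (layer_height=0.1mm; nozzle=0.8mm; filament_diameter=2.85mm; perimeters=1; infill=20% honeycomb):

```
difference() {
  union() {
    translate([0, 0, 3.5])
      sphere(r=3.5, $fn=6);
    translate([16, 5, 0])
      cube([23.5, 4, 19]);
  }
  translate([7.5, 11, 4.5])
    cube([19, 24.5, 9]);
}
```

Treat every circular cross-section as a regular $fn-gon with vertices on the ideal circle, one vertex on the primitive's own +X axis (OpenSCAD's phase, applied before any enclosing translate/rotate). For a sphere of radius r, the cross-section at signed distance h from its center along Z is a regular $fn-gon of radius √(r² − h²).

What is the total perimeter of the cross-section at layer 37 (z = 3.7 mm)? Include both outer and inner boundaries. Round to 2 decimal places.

75.97 mm

At z = 3.7 mm: the r=3.5 sphere slices to a regular 6-gon of circumradius 3.494 (√(r²−h²) with h=0.2 from center) (perimeter = 2·6·3.494·sin(180°/6) = 20.97 mm); the cube at (16, 5) is present — its section is the full 23.5×4 rectangle (perimeter 55.00 mm); Taking the union: the 2 present regions are separate (no shared area or edge), so areas and boundary lengths simply add and each stays a separate island — boundary = 75.97 mm; the cube at (7.5, 11) does not reach this height (z outside [4.5, 13.5]); Taking the first minus the rest: none of the subtracted shapes is present at this height, so that combined region is unchanged — boundary = 75.97 mm. Overall, the cross-section has 2 separate islands. Total boundary length (outer) = 75.97 mm.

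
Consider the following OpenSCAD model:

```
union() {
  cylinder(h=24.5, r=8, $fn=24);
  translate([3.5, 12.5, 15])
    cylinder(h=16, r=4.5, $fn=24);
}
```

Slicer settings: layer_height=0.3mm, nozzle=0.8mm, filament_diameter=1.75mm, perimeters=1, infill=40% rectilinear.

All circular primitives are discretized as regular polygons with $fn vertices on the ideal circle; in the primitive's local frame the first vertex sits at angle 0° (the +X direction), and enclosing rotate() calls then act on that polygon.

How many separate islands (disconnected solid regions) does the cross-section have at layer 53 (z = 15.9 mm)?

2

At z = 15.9 mm: the cylinder: section is a regular 24-gon, circumradius r=8; the cylinder at (3.5, 12.5): section is a regular 24-gon, circumradius r=4.5; Merging all regions: the 2 present regions are separate (no shared area or edge), so areas and boundary lengths simply add and each stays a separate island — 2 connected regions. Overall, the cross-section has 2 separate islands. Island count = 2.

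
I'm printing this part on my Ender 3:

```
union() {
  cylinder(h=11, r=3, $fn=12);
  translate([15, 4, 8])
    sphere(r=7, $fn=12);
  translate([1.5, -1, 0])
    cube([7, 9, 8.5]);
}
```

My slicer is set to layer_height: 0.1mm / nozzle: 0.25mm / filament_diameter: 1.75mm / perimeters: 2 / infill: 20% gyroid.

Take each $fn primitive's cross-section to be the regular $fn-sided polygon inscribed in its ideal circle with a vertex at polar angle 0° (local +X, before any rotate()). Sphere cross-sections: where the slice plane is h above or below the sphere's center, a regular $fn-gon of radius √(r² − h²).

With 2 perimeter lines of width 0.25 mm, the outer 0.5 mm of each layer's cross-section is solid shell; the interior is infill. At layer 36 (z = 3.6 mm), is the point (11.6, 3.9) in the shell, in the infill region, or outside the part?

At z = 3.6 mm: the cylinder: section is a regular 12-gon, circumradius r=3; the sphere at (15, 4): section is a regular 12-gon, circumradius = √(r²−h²) = √(7²−4.4²) = 5.444; the cube at (1.5, -1) is present — its section is the full 7×9 rectangle; Merging all regions: the regions partially overlap (shared area 3.92 mm²), so overlapping operands fuse into one piece — 2 connected regions. Overall, the cross-section has 2 separate islands. The nearest boundary edge runs (10.29, 1.28)→(9.56, 4.00); distance from the point to it = 1.95 mm. (Shell/infill is judged within the island containing the point — the largest one.) The point is inside the cross-section and 1.95 mm from the nearest boundary — more than the 0.5 mm shell width (2 × 0.25), so it's in the infill interior.

infill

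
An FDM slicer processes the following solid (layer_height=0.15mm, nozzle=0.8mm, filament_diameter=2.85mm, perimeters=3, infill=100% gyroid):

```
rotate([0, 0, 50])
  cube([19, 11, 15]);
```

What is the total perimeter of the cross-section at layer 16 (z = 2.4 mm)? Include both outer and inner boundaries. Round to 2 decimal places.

60.00 mm

At z = 2.4 mm: the cube is present — its section is the full 19×11 rectangle (perimeter 60.00 mm); (whole slice rotated 50° about Z — lengths, areas and connectivity unchanged). Overall, the cross-section is a single solid region. Total boundary length (outer) = 60.00 mm.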